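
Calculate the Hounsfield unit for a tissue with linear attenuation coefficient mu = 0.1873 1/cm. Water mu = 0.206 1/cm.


HU = ((mu_tissue - mu_water) / mu_water) * 1000
HU = ((0.1873 - 0.206) / 0.206) * 1000
HU = -90.78


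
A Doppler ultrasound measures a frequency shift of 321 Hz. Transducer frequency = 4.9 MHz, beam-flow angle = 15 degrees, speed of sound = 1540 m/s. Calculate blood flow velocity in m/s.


v = fd * c / (2 * f0 * cos(theta))
v = 321 * 1540 / (2 * 4.9000e+06 * cos(15))
v = 0.05222 m/s


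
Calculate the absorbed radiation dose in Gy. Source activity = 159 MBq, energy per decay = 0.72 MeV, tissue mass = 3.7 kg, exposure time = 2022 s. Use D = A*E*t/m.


A = 159 MBq = 1.5900e+08 Bq
E = 0.72 MeV = 1.15344e-13 J
D = A*E*t/m = 1.5900e+08*1.15344e-13*2022/3.7
D = 0.01002 Gy


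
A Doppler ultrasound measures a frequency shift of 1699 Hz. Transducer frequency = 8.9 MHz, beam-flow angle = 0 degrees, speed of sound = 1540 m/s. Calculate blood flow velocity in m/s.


v = fd * c / (2 * f0 * cos(theta))
v = 1699 * 1540 / (2 * 8.9000e+06 * cos(0))
v = 0.147 m/s


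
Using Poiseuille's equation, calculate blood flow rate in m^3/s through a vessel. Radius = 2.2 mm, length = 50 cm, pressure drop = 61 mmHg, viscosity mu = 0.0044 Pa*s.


Q = pi*r^4*dP / (8*mu*L)
r = 0.0022 m, L = 0.5 m
dP = 61 mmHg = 8132.642 Pa
Q = 3.4006e-05 m^3/s


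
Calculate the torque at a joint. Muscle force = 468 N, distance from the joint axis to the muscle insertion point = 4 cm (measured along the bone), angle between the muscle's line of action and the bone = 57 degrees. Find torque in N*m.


Torque = F * d * sin(theta)   (moment arm = d*sin(theta))
d = 4 cm = 0.04 m
Torque = 468 * 0.04 * sin(57)
Torque = 15.7 N*m


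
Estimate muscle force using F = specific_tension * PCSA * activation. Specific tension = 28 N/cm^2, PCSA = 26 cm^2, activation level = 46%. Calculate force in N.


F = sigma * PCSA * activation
F = 28 * 26 * 0.46
F = 334.9 N


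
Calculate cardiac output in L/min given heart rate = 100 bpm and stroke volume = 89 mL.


CO = HR * SV
CO = 100 * 89 / 1000
CO = 8.9 L/min


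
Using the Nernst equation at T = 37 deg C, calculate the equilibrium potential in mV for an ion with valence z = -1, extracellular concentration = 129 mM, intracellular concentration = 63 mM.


E = (RT/(zF)) * ln(C_out/C_in)
T = 37 + 273.15 = 310.15 K
E = (8.314 * 310.15 / (-1 * 96485)) * ln(129/63)
E = -19.15 mV


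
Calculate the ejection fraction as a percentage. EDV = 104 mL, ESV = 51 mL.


SV = EDV - ESV = 104 - 51 = 53 mL
EF = SV/EDV * 100 = 53/104 * 100
EF = 50.96%


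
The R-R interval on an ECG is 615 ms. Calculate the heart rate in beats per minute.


HR = 60 / RR_interval(s)
RR = 615 ms = 0.615 s
HR = 60 / 0.615 = 97.56 bpm


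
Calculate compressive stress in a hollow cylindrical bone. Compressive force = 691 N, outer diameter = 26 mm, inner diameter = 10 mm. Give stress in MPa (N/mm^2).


A = pi*(r_o^2 - r_i^2)
r_o = 13 mm, r_i = 5 mm
A = 452.389 mm^2
sigma = F/A = 691 / 452.389
sigma = 1.527 MPa


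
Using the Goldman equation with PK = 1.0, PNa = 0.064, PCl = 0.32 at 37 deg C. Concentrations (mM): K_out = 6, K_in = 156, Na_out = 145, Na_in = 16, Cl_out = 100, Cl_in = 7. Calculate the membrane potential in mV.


Vm = (RT/F)*ln((PK*Ko + PNa*Nao + PCl*Cli)/(PK*Ki + PNa*Nai + PCl*Clo))
Numer = 17.52, Denom = 189.024
Vm = -63.57 mV


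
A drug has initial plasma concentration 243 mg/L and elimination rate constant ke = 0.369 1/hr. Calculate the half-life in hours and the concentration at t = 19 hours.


t_half = ln(2) / ke = 0.693147 / 0.369 = 1.878 hr
C(t) = C0 * exp(-ke*t) = 243 * exp(-0.369*19)
C(19) = 0.2192 mg/L


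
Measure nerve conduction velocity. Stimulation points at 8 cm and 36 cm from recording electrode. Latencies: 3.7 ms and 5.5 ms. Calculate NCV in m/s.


Distance = (36 - 8) / 100 = 0.28 m
dt = (5.5 - 3.7) / 1000 = 0.0018 s
NCV = dist / dt = 155.6 m/s


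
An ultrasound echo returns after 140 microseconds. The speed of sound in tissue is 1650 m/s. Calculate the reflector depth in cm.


depth = c * t / 2
t = 140 us = 1.4000e-04 s
depth = 1650 * 1.4000e-04 / 2
depth = 0.1155 m = 11.55 cm


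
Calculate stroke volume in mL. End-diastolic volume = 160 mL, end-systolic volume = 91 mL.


SV = EDV - ESV
SV = 160 - 91
SV = 69 mL


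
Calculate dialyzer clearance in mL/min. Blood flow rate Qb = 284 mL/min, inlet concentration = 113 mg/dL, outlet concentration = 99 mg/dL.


K = Qb * (Cb_in - Cb_out) / Cb_in
K = 284 * (113 - 99) / 113
K = 35.19 mL/min


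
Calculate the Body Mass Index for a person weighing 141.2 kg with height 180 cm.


BMI = weight / height^2
height = 180 cm = 1.8 m
BMI = 141.2 / 1.8^2
BMI = 43.58 kg/m^2


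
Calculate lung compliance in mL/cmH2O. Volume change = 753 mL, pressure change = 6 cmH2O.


C = dV / dP
C = 753 / 6
C = 125.5 mL/cmH2O


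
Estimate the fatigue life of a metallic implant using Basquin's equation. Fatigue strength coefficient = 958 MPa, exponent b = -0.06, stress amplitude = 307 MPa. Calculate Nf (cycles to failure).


sigma_a = sigma_f' * (2Nf)^b
2Nf = (sigma_a/sigma_f')^(1/b)
2Nf = (307/958)^(1/-0.06)
2Nf = 1.7263104e+08
Nf = 8.6316e+07


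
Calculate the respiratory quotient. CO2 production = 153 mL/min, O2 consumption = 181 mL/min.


RQ = VCO2 / VO2
RQ = 153 / 181
RQ = 0.8453


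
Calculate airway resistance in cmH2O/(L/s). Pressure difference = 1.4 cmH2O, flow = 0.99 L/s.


R = dP / flow
R = 1.4 / 0.99
R = 1.414 cmH2O/(L/s)


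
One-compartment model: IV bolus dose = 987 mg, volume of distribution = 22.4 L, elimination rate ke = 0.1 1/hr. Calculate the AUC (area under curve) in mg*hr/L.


C0 = Dose/Vd = 987/22.4 = 44.0625 mg/L
AUC = C0/ke = 44.0625/0.1
AUC = 440.6 mg*hr/L


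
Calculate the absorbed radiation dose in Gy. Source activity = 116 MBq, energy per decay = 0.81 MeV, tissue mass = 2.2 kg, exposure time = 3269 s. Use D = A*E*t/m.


A = 116 MBq = 1.1600e+08 Bq
E = 0.81 MeV = 1.29762e-13 J
D = A*E*t/m = 1.1600e+08*1.29762e-13*3269/2.2
D = 0.02237 Gy


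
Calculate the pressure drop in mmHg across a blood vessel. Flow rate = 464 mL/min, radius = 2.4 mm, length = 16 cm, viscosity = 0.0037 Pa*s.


dP = 8*mu*L*Q / (pi*r^4)
Q = 464 mL/min = 7.73333e-06 m^3/s
dP = 351.385 Pa = 351.385 / 133.322 mmHg = 2.636 mmHg


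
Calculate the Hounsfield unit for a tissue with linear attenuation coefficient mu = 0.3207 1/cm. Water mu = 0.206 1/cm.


HU = ((mu_tissue - mu_water) / mu_water) * 1000
HU = ((0.3207 - 0.206) / 0.206) * 1000
HU = 556.8


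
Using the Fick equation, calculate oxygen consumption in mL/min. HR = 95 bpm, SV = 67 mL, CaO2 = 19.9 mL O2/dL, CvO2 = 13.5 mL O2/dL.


CO = HR*SV = 95*67/1000 = 6.365 L/min
a-v O2 diff = 19.9 - 13.5 = 6.4 mL/dL
VO2 = CO * (CaO2-CvO2) * 10 dL/L
VO2 = 6.365 * 6.4 * 10
VO2 = 407.4 mL/min


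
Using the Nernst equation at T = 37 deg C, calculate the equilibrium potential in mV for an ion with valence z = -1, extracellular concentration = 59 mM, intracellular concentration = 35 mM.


E = (RT/(zF)) * ln(C_out/C_in)
T = 37 + 273.15 = 310.15 K
E = (8.314 * 310.15 / (-1 * 96485)) * ln(59/35)
E = -13.96 mV


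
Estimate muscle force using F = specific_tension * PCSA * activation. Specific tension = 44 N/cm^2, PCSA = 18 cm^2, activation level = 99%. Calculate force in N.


F = sigma * PCSA * activation
F = 44 * 18 * 0.99
F = 784.1 N


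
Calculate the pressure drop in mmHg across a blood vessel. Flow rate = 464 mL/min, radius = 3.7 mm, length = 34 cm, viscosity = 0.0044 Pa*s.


dP = 8*mu*L*Q / (pi*r^4)
Q = 464 mL/min = 7.73333e-06 m^3/s
dP = 157.192 Pa = 157.192 / 133.322 mmHg = 1.179 mmHg


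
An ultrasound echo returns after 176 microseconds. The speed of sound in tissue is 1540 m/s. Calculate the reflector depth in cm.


depth = c * t / 2
t = 176 us = 1.7600e-04 s
depth = 1540 * 1.7600e-04 / 2
depth = 0.13552 m = 13.552 cm


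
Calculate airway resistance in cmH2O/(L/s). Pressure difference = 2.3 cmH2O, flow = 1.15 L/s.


R = dP / flow
R = 2.3 / 1.15
R = 2 cmH2O/(L/s)


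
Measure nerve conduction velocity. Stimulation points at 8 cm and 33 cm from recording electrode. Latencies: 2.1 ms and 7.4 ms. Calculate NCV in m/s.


Distance = (33 - 8) / 100 = 0.25 m
dt = (7.4 - 2.1) / 1000 = 0.0053 s
NCV = dist / dt = 47.17 m/s


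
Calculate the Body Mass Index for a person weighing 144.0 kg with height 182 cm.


BMI = weight / height^2
height = 182 cm = 1.82 m
BMI = 144.0 / 1.82^2
BMI = 43.47 kg/m^2


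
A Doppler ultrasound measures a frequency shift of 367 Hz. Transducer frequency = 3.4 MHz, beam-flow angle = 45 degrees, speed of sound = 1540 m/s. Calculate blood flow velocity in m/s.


v = fd * c / (2 * f0 * cos(theta))
v = 367 * 1540 / (2 * 3.4000e+06 * cos(45))
v = 0.1175 m/s


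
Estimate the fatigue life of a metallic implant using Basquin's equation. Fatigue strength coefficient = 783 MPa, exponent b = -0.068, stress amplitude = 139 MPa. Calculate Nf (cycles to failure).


sigma_a = sigma_f' * (2Nf)^b
2Nf = (sigma_a/sigma_f')^(1/b)
2Nf = (139/783)^(1/-0.068)
2Nf = 1.0974797e+11
Nf = 5.4874e+10


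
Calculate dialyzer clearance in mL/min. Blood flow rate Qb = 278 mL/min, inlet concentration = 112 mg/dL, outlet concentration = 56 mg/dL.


K = Qb * (Cb_in - Cb_out) / Cb_in
K = 278 * (112 - 56) / 112
K = 139 mL/min


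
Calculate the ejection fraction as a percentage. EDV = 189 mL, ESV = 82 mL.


SV = EDV - ESV = 189 - 82 = 107 mL
EF = SV/EDV * 100 = 107/189 * 100
EF = 56.61%


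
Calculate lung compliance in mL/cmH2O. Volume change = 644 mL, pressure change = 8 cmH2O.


C = dV / dP
C = 644 / 8
C = 80.5 mL/cmH2O


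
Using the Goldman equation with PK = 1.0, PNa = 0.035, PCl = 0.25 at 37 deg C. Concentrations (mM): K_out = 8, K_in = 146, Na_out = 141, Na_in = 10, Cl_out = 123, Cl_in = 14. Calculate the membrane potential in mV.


Vm = (RT/F)*ln((PK*Ko + PNa*Nao + PCl*Cli)/(PK*Ki + PNa*Nai + PCl*Clo))
Numer = 16.435, Denom = 177.1
Vm = -63.53 mV


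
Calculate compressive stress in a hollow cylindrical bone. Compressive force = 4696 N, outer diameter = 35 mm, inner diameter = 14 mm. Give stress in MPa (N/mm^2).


A = pi*(r_o^2 - r_i^2)
r_o = 17.5 mm, r_i = 7 mm
A = 808.175 mm^2
sigma = F/A = 4696 / 808.175
sigma = 5.811 MPa


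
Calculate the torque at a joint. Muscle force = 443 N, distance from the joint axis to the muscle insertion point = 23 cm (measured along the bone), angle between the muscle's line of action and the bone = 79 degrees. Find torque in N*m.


Torque = F * d * sin(theta)   (moment arm = d*sin(theta))
d = 23 cm = 0.23 m
Torque = 443 * 0.23 * sin(79)
Torque = 100 N*m


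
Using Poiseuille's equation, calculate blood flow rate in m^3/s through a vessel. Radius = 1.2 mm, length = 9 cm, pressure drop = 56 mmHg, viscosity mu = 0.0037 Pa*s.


Q = pi*r^4*dP / (8*mu*L)
r = 0.0012 m, L = 0.09 m
dP = 56 mmHg = 7466.032 Pa
Q = 1.8257e-05 m^3/s


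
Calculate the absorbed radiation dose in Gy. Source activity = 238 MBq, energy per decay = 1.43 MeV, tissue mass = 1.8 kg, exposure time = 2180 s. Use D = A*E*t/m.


A = 238 MBq = 2.3800e+08 Bq
E = 1.43 MeV = 2.29086e-13 J
D = A*E*t/m = 2.3800e+08*2.29086e-13*2180/1.8
D = 0.06603 Gy


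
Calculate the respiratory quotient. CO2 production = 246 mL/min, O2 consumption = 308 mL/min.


RQ = VCO2 / VO2
RQ = 246 / 308
RQ = 0.7987


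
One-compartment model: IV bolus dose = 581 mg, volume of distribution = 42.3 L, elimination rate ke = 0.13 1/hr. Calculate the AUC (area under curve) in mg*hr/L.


C0 = Dose/Vd = 581/42.3 = 13.7352 mg/L
AUC = C0/ke = 13.7352/0.13
AUC = 105.7 mg*hr/L


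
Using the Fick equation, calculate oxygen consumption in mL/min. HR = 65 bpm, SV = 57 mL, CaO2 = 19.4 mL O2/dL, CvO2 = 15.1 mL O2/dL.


CO = HR*SV = 65*57/1000 = 3.705 L/min
a-v O2 diff = 19.4 - 15.1 = 4.3 mL/dL
VO2 = CO * (CaO2-CvO2) * 10 dL/L
VO2 = 3.705 * 4.3 * 10
VO2 = 159.3 mL/min


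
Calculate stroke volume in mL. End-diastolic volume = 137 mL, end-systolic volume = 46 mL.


SV = EDV - ESV
SV = 137 - 46
SV = 91 mL


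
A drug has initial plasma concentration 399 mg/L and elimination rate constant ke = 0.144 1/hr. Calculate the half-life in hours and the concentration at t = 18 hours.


t_half = ln(2) / ke = 0.693147 / 0.144 = 4.814 hr
C(t) = C0 * exp(-ke*t) = 399 * exp(-0.144*18)
C(18) = 29.87 mg/L


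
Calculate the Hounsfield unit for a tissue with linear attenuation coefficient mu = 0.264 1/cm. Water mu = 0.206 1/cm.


HU = ((mu_tissue - mu_water) / mu_water) * 1000
HU = ((0.264 - 0.206) / 0.206) * 1000
HU = 281.6


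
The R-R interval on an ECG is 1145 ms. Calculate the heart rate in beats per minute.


HR = 60 / RR_interval(s)
RR = 1145 ms = 1.145 s
HR = 60 / 1.145 = 52.4 bpm


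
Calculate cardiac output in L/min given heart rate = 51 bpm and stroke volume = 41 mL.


CO = HR * SV
CO = 51 * 41 / 1000
CO = 2.091 L/min


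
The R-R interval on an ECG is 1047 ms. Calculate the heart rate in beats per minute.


HR = 60 / RR_interval(s)
RR = 1047 ms = 1.047 s
HR = 60 / 1.047 = 57.31 bpm


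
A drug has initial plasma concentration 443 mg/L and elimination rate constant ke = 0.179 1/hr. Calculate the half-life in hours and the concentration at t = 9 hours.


t_half = ln(2) / ke = 0.693147 / 0.179 = 3.872 hr
C(t) = C0 * exp(-ke*t) = 443 * exp(-0.179*9)
C(9) = 88.46 mg/L


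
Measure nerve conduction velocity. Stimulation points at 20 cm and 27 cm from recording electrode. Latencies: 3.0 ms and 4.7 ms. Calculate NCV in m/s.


Distance = (27 - 20) / 100 = 0.07 m
dt = (4.7 - 3.0) / 1000 = 0.0017 s
NCV = dist / dt = 41.18 m/s


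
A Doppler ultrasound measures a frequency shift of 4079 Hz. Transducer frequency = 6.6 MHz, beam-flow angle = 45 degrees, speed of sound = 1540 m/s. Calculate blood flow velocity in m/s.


v = fd * c / (2 * f0 * cos(theta))
v = 4079 * 1540 / (2 * 6.6000e+06 * cos(45))
v = 0.673 m/s


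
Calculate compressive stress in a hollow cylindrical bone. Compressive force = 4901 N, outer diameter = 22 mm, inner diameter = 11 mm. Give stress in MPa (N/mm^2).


A = pi*(r_o^2 - r_i^2)
r_o = 11 mm, r_i = 5.5 mm
A = 285.1 mm^2
sigma = F/A = 4901 / 285.1
sigma = 17.19 MPa


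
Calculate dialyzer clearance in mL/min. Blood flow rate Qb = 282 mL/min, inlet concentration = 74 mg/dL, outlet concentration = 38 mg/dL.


K = Qb * (Cb_in - Cb_out) / Cb_in
K = 282 * (74 - 38) / 74
K = 137.2 mL/min


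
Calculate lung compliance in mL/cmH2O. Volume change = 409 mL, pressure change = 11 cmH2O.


C = dV / dP
C = 409 / 11
C = 37.18 mL/cmH2O


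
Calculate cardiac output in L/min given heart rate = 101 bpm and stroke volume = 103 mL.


CO = HR * SV
CO = 101 * 103 / 1000
CO = 10.4 L/min


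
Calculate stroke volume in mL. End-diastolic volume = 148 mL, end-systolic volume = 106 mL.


SV = EDV - ESV
SV = 148 - 106
SV = 42 mL


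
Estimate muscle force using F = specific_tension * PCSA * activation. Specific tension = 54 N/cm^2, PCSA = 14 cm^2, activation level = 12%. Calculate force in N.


F = sigma * PCSA * activation
F = 54 * 14 * 0.12
F = 90.72 N


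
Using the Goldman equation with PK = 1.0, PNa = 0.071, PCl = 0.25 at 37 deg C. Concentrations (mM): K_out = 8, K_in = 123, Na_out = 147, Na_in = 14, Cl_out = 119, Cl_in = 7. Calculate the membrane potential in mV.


Vm = (RT/F)*ln((PK*Ko + PNa*Nao + PCl*Cli)/(PK*Ki + PNa*Nai + PCl*Clo))
Numer = 20.187, Denom = 153.744
Vm = -54.26 mV


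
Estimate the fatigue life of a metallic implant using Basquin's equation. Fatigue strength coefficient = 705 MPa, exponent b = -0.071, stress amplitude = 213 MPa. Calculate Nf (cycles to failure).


sigma_a = sigma_f' * (2Nf)^b
2Nf = (sigma_a/sigma_f')^(1/b)
2Nf = (213/705)^(1/-0.071)
2Nf = 20953702
Nf = 1.0477e+07


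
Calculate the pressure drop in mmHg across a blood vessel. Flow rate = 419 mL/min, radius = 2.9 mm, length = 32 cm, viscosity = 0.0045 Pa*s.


dP = 8*mu*L*Q / (pi*r^4)
Q = 419 mL/min = 6.98333e-06 m^3/s
dP = 362.054 Pa = 362.054 / 133.322 mmHg = 2.716 mmHg


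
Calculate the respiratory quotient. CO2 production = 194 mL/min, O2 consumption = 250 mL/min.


RQ = VCO2 / VO2
RQ = 194 / 250
RQ = 0.776


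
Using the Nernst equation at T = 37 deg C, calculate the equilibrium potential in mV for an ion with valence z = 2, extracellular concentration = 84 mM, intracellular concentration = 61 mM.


E = (RT/(zF)) * ln(C_out/C_in)
T = 37 + 273.15 = 310.15 K
E = (8.314 * 310.15 / (2 * 96485)) * ln(84/61)
E = 4.275 mV


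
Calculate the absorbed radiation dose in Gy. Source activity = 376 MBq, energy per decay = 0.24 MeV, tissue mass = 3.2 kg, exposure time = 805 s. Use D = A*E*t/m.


A = 376 MBq = 3.7600e+08 Bq
E = 0.24 MeV = 3.8448e-14 J
D = A*E*t/m = 3.7600e+08*3.8448e-14*805/3.2
D = 0.003637 Gy


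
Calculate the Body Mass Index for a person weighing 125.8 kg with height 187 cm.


BMI = weight / height^2
height = 187 cm = 1.87 m
BMI = 125.8 / 1.87^2
BMI = 35.97 kg/m^2


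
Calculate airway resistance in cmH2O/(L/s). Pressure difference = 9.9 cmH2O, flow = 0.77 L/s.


R = dP / flow
R = 9.9 / 0.77
R = 12.86 cmH2O/(L/s)


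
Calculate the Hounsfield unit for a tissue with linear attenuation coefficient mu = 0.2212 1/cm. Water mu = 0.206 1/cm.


HU = ((mu_tissue - mu_water) / mu_water) * 1000
HU = ((0.2212 - 0.206) / 0.206) * 1000
HU = 73.79


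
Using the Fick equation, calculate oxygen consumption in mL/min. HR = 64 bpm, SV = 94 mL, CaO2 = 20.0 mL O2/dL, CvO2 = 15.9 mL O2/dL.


CO = HR*SV = 64*94/1000 = 6.016 L/min
a-v O2 diff = 20.0 - 15.9 = 4.1 mL/dL
VO2 = CO * (CaO2-CvO2) * 10 dL/L
VO2 = 6.016 * 4.1 * 10
VO2 = 246.7 mL/min


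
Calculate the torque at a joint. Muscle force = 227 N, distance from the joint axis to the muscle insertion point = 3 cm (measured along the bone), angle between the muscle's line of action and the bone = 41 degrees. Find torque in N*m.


Torque = F * d * sin(theta)   (moment arm = d*sin(theta))
d = 3 cm = 0.03 m
Torque = 227 * 0.03 * sin(41)
Torque = 4.468 N*m


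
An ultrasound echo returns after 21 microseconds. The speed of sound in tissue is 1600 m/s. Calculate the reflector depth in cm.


depth = c * t / 2
t = 21 us = 2.1000e-05 s
depth = 1600 * 2.1000e-05 / 2
depth = 0.0168 m = 1.68 cm


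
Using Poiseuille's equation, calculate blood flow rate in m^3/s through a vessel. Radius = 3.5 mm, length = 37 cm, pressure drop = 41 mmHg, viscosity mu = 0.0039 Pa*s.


Q = pi*r^4*dP / (8*mu*L)
r = 0.0035 m, L = 0.37 m
dP = 41 mmHg = 5466.202 Pa
Q = 2.2323e-04 m^3/s


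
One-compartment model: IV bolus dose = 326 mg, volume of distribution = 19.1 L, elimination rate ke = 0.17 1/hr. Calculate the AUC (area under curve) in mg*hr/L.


C0 = Dose/Vd = 326/19.1 = 17.0681 mg/L
AUC = C0/ke = 17.0681/0.17
AUC = 100.4 mg*hr/L


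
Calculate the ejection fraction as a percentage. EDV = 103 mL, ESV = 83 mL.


SV = EDV - ESV = 103 - 83 = 20 mL
EF = SV/EDV * 100 = 20/103 * 100
EF = 19.42%


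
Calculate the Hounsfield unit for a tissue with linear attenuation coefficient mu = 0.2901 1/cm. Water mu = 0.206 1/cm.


HU = ((mu_tissue - mu_water) / mu_water) * 1000
HU = ((0.2901 - 0.206) / 0.206) * 1000
HU = 408.3


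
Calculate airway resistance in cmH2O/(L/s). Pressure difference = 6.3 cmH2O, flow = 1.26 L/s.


R = dP / flow
R = 6.3 / 1.26
R = 5 cmH2O/(L/s)


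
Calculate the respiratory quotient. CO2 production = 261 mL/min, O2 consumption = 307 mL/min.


RQ = VCO2 / VO2
RQ = 261 / 307
RQ = 0.8502


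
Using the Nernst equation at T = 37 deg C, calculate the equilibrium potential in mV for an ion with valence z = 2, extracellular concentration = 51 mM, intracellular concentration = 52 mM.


E = (RT/(zF)) * ln(C_out/C_in)
T = 37 + 273.15 = 310.15 K
E = (8.314 * 310.15 / (2 * 96485)) * ln(51/52)
E = -0.2595 mV


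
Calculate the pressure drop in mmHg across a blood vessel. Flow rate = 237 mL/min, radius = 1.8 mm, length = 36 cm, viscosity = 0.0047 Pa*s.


dP = 8*mu*L*Q / (pi*r^4)
Q = 237 mL/min = 3.95e-06 m^3/s
dP = 1621.24 Pa = 1621.24 / 133.322 mmHg = 12.16 mmHg


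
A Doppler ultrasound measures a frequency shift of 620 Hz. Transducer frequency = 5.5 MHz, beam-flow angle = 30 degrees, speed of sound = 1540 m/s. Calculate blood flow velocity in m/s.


v = fd * c / (2 * f0 * cos(theta))
v = 620 * 1540 / (2 * 5.5000e+06 * cos(30))
v = 0.1002 m/s


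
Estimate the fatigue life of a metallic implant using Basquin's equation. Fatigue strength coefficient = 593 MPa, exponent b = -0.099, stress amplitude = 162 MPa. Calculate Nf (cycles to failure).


sigma_a = sigma_f' * (2Nf)^b
2Nf = (sigma_a/sigma_f')^(1/b)
2Nf = (162/593)^(1/-0.099)
2Nf = 492402.2
Nf = 2.462e+05


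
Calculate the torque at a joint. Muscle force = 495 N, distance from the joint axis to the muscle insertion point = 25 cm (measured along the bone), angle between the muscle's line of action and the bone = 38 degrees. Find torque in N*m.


Torque = F * d * sin(theta)   (moment arm = d*sin(theta))
d = 25 cm = 0.25 m
Torque = 495 * 0.25 * sin(38)
Torque = 76.19 N*m


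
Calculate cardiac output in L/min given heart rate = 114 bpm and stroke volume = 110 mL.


CO = HR * SV
CO = 114 * 110 / 1000
CO = 12.54 L/min


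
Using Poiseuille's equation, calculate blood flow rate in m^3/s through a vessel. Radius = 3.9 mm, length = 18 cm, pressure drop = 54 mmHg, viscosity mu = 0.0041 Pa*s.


Q = pi*r^4*dP / (8*mu*L)
r = 0.0039 m, L = 0.18 m
dP = 54 mmHg = 7199.388 Pa
Q = 8.8625e-04 m^3/s


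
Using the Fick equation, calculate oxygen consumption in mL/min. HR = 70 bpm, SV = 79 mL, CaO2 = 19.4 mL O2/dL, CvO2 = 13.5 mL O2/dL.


CO = HR*SV = 70*79/1000 = 5.53 L/min
a-v O2 diff = 19.4 - 13.5 = 5.9 mL/dL
VO2 = CO * (CaO2-CvO2) * 10 dL/L
VO2 = 5.53 * 5.9 * 10
VO2 = 326.3 mL/min


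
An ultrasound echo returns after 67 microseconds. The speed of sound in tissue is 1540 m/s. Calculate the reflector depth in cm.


depth = c * t / 2
t = 67 us = 6.7000e-05 s
depth = 1540 * 6.7000e-05 / 2
depth = 0.05159 m = 5.159 cm


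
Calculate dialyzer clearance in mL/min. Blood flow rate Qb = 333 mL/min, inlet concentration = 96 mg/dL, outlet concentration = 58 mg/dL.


K = Qb * (Cb_in - Cb_out) / Cb_in
K = 333 * (96 - 58) / 96
K = 131.8 mL/min


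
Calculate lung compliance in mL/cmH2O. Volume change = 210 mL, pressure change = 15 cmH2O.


C = dV / dP
C = 210 / 15
C = 14 mL/cmH2O


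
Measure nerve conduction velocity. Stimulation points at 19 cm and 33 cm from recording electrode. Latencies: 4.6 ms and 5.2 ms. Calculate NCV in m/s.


Distance = (33 - 19) / 100 = 0.14 m
dt = (5.2 - 4.6) / 1000 = 6.0000e-04 s
NCV = dist / dt = 233.3 m/s


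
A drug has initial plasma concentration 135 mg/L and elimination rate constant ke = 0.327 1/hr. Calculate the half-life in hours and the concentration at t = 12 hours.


t_half = ln(2) / ke = 0.693147 / 0.327 = 2.12 hr
C(t) = C0 * exp(-ke*t) = 135 * exp(-0.327*12)
C(12) = 2.668 mg/L


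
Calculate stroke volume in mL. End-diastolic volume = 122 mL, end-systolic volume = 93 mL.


SV = EDV - ESV
SV = 122 - 93
SV = 29 mL


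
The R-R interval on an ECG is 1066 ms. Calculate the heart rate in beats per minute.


HR = 60 / RR_interval(s)
RR = 1066 ms = 1.066 s
HR = 60 / 1.066 = 56.29 bpm


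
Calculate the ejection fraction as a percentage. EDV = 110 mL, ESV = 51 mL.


SV = EDV - ESV = 110 - 51 = 59 mL
EF = SV/EDV * 100 = 59/110 * 100
EF = 53.64%


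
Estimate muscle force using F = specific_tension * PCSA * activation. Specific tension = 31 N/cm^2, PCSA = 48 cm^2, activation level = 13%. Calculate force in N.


F = sigma * PCSA * activation
F = 31 * 48 * 0.13
F = 193.4 N


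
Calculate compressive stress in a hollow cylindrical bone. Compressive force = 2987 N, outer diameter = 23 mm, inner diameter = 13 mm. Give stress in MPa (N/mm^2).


A = pi*(r_o^2 - r_i^2)
r_o = 11.5 mm, r_i = 6.5 mm
A = 282.743 mm^2
sigma = F/A = 2987 / 282.743
sigma = 10.56 MPa


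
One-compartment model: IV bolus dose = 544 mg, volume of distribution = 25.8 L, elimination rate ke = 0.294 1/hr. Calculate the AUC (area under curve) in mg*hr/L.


C0 = Dose/Vd = 544/25.8 = 21.0853 mg/L
AUC = C0/ke = 21.0853/0.294
AUC = 71.72 mg*hr/L


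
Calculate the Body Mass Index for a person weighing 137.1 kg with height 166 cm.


BMI = weight / height^2
height = 166 cm = 1.66 m
BMI = 137.1 / 1.66^2
BMI = 49.75 kg/m^2


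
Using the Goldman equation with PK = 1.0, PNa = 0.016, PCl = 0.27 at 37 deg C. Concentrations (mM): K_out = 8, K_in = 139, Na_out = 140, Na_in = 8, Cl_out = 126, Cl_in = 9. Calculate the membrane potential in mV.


Vm = (RT/F)*ln((PK*Ko + PNa*Nao + PCl*Cli)/(PK*Ki + PNa*Nai + PCl*Clo))
Numer = 12.67, Denom = 173.148
Vm = -69.88 mV


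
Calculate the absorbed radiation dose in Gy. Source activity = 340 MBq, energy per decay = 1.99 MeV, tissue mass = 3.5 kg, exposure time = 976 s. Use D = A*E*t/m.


A = 340 MBq = 3.4000e+08 Bq
E = 1.99 MeV = 3.18798e-13 J
D = A*E*t/m = 3.4000e+08*3.18798e-13*976/3.5
D = 0.03023 Gy


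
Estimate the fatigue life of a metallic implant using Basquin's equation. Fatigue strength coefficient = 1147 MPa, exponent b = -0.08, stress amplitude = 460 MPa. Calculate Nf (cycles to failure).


sigma_a = sigma_f' * (2Nf)^b
2Nf = (sigma_a/sigma_f')^(1/b)
2Nf = (460/1147)^(1/-0.08)
2Nf = 91215.749
Nf = 4.561e+04


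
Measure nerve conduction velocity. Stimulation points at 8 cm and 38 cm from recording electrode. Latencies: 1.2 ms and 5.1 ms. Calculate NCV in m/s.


Distance = (38 - 8) / 100 = 0.3 m
dt = (5.1 - 1.2) / 1000 = 0.0039 s
NCV = dist / dt = 76.92 m/s


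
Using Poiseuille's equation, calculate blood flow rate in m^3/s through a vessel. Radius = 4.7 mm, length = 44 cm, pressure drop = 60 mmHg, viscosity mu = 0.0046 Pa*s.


Q = pi*r^4*dP / (8*mu*L)
r = 0.0047 m, L = 0.44 m
dP = 60 mmHg = 7999.32 Pa
Q = 7.5735e-04 m^3/s


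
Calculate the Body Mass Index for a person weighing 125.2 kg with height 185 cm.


BMI = weight / height^2
height = 185 cm = 1.85 m
BMI = 125.2 / 1.85^2
BMI = 36.58 kg/m^2


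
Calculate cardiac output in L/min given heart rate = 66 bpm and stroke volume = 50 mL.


CO = HR * SV
CO = 66 * 50 / 1000
CO = 3.3 L/min


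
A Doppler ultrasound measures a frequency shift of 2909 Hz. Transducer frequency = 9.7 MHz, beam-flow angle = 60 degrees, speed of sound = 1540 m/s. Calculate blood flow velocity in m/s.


v = fd * c / (2 * f0 * cos(theta))
v = 2909 * 1540 / (2 * 9.7000e+06 * cos(60))
v = 0.4618 m/s


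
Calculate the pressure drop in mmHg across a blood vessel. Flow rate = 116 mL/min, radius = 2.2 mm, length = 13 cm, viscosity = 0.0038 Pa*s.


dP = 8*mu*L*Q / (pi*r^4)
Q = 116 mL/min = 1.93333e-06 m^3/s
dP = 103.82 Pa = 103.82 / 133.322 mmHg = 0.7787 mmHg


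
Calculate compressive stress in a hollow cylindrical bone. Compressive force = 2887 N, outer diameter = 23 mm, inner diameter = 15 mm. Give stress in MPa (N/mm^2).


A = pi*(r_o^2 - r_i^2)
r_o = 11.5 mm, r_i = 7.5 mm
A = 238.761 mm^2
sigma = F/A = 2887 / 238.761
sigma = 12.09 MPa


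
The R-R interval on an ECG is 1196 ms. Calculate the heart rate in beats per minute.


HR = 60 / RR_interval(s)
RR = 1196 ms = 1.196 s
HR = 60 / 1.196 = 50.17 bpm


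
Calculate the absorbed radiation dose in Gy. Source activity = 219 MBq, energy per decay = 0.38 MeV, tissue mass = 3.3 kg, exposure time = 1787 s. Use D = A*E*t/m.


A = 219 MBq = 2.1900e+08 Bq
E = 0.38 MeV = 6.0876e-14 J
D = A*E*t/m = 2.1900e+08*6.0876e-14*1787/3.3
D = 0.007219 Gy


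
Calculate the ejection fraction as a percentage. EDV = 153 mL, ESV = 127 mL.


SV = EDV - ESV = 153 - 127 = 26 mL
EF = SV/EDV * 100 = 26/153 * 100
EF = 16.99%


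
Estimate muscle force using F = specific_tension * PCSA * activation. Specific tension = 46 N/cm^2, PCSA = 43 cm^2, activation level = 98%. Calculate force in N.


F = sigma * PCSA * activation
F = 46 * 43 * 0.98
F = 1938 N


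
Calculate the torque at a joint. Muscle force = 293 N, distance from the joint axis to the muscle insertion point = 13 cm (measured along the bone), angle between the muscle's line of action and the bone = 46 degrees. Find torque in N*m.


Torque = F * d * sin(theta)   (moment arm = d*sin(theta))
d = 13 cm = 0.13 m
Torque = 293 * 0.13 * sin(46)
Torque = 27.4 N*m


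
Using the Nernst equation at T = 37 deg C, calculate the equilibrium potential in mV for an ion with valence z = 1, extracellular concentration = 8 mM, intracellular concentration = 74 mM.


E = (RT/(zF)) * ln(C_out/C_in)
T = 37 + 273.15 = 310.15 K
E = (8.314 * 310.15 / (1 * 96485)) * ln(8/74)
E = -59.45 mV


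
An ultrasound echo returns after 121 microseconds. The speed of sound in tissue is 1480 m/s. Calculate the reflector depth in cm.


depth = c * t / 2
t = 121 us = 1.2100e-04 s
depth = 1480 * 1.2100e-04 / 2
depth = 0.08954 m = 8.954 cm


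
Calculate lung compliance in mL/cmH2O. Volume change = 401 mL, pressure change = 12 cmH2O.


C = dV / dP
C = 401 / 12
C = 33.42 mL/cmH2O


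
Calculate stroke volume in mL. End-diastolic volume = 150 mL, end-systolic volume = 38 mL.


SV = EDV - ESV
SV = 150 - 38
SV = 112 mL


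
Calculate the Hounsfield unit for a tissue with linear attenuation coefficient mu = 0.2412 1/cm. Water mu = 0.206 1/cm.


HU = ((mu_tissue - mu_water) / mu_water) * 1000
HU = ((0.2412 - 0.206) / 0.206) * 1000
HU = 170.9


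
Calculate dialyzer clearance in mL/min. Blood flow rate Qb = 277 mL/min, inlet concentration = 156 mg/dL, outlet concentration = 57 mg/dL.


K = Qb * (Cb_in - Cb_out) / Cb_in
K = 277 * (156 - 57) / 156
K = 175.8 mL/min


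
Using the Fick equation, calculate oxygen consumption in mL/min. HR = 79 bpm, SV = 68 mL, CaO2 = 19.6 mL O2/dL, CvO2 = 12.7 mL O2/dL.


CO = HR*SV = 79*68/1000 = 5.372 L/min
a-v O2 diff = 19.6 - 12.7 = 6.9 mL/dL
VO2 = CO * (CaO2-CvO2) * 10 dL/L
VO2 = 5.372 * 6.9 * 10
VO2 = 370.7 mL/min


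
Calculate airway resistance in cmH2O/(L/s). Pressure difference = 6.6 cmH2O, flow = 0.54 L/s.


R = dP / flow
R = 6.6 / 0.54
R = 12.22 cmH2O/(L/s)


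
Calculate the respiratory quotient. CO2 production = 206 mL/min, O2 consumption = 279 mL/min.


RQ = VCO2 / VO2
RQ = 206 / 279
RQ = 0.7384


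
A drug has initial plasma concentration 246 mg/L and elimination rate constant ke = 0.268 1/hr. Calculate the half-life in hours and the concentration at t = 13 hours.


t_half = ln(2) / ke = 0.693147 / 0.268 = 2.586 hr
C(t) = C0 * exp(-ke*t) = 246 * exp(-0.268*13)
C(13) = 7.548 mg/L


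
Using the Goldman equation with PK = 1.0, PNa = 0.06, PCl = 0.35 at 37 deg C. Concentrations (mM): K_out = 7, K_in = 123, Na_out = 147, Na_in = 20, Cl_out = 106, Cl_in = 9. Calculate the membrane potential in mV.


Vm = (RT/F)*ln((PK*Ko + PNa*Nao + PCl*Cli)/(PK*Ki + PNa*Nai + PCl*Clo))
Numer = 18.97, Denom = 161.3
Vm = -57.2 mV


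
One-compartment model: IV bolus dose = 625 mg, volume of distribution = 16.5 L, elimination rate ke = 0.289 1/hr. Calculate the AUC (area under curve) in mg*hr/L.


C0 = Dose/Vd = 625/16.5 = 37.8788 mg/L
AUC = C0/ke = 37.8788/0.289
AUC = 131.1 mg*hr/L


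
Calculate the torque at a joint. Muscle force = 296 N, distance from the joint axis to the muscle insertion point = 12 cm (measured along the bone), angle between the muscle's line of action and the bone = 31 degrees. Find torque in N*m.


Torque = F * d * sin(theta)   (moment arm = d*sin(theta))
d = 12 cm = 0.12 m
Torque = 296 * 0.12 * sin(31)
Torque = 18.29 N*m


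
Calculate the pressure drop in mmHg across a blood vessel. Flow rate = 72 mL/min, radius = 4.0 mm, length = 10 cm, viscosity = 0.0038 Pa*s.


dP = 8*mu*L*Q / (pi*r^4)
Q = 72 mL/min = 1.2e-06 m^3/s
dP = 4.53592 Pa = 4.53592 / 133.322 mmHg = 0.03402 mmHg


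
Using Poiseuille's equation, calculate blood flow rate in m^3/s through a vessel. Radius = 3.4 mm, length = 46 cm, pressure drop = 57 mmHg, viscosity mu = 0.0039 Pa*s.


Q = pi*r^4*dP / (8*mu*L)
r = 0.0034 m, L = 0.46 m
dP = 57 mmHg = 7599.354 Pa
Q = 2.2230e-04 m^3/s


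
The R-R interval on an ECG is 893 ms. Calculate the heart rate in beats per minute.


HR = 60 / RR_interval(s)
RR = 893 ms = 0.893 s
HR = 60 / 0.893 = 67.19 bpm


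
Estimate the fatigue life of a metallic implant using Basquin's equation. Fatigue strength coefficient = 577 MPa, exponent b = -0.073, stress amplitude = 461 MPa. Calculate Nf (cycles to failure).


sigma_a = sigma_f' * (2Nf)^b
2Nf = (sigma_a/sigma_f')^(1/b)
2Nf = (461/577)^(1/-0.073)
2Nf = 21.640756
Nf = 10.82


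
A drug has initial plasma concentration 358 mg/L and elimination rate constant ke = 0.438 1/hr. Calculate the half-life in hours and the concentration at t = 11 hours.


t_half = ln(2) / ke = 0.693147 / 0.438 = 1.583 hr
C(t) = C0 * exp(-ke*t) = 358 * exp(-0.438*11)
C(11) = 2.894 mg/L


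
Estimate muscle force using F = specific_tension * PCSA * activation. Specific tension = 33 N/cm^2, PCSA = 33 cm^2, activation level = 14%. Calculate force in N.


F = sigma * PCSA * activation
F = 33 * 33 * 0.14
F = 152.5 N


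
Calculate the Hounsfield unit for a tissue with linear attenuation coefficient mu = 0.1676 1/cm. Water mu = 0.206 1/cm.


HU = ((mu_tissue - mu_water) / mu_water) * 1000
HU = ((0.1676 - 0.206) / 0.206) * 1000
HU = -186.4


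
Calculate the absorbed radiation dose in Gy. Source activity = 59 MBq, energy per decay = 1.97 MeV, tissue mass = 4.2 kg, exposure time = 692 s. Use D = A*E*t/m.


A = 59 MBq = 5.9000e+07 Bq
E = 1.97 MeV = 3.15594e-13 J
D = A*E*t/m = 5.9000e+07*3.15594e-13*692/4.2
D = 0.003068 Gy


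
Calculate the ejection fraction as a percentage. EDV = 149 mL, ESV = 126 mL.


SV = EDV - ESV = 149 - 126 = 23 mL
EF = SV/EDV * 100 = 23/149 * 100
EF = 15.44%


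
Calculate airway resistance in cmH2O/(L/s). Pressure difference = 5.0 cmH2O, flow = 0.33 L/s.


R = dP / flow
R = 5.0 / 0.33
R = 15.15 cmH2O/(L/s)


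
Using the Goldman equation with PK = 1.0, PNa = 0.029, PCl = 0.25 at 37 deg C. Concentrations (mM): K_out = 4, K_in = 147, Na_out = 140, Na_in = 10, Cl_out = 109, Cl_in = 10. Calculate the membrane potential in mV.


Vm = (RT/F)*ln((PK*Ko + PNa*Nao + PCl*Cli)/(PK*Ki + PNa*Nai + PCl*Clo))
Numer = 10.56, Denom = 174.54
Vm = -74.97 mV


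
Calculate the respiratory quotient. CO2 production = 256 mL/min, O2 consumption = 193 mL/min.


RQ = VCO2 / VO2
RQ = 256 / 193
RQ = 1.326


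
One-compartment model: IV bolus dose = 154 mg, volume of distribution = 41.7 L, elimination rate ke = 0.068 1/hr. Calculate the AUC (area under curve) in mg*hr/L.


C0 = Dose/Vd = 154/41.7 = 3.69305 mg/L
AUC = C0/ke = 3.69305/0.068
AUC = 54.31 mg*hr/L


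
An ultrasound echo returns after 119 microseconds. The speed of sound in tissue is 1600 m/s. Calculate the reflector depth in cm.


depth = c * t / 2
t = 119 us = 1.1900e-04 s
depth = 1600 * 1.1900e-04 / 2
depth = 0.0952 m = 9.52 cm


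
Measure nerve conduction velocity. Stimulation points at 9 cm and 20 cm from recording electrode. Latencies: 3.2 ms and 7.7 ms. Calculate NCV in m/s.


Distance = (20 - 9) / 100 = 0.11 m
dt = (7.7 - 3.2) / 1000 = 0.0045 s
NCV = dist / dt = 24.44 m/s


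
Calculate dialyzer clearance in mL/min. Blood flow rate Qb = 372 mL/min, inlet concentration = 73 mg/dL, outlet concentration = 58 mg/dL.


K = Qb * (Cb_in - Cb_out) / Cb_in
K = 372 * (73 - 58) / 73
K = 76.44 mL/min


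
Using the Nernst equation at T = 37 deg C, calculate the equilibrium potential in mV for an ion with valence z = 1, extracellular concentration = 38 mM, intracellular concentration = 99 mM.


E = (RT/(zF)) * ln(C_out/C_in)
T = 37 + 273.15 = 310.15 K
E = (8.314 * 310.15 / (1 * 96485)) * ln(38/99)
E = -25.59 mV


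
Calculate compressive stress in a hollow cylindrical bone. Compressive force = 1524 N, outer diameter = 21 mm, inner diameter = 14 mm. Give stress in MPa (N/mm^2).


A = pi*(r_o^2 - r_i^2)
r_o = 10.5 mm, r_i = 7 mm
A = 192.423 mm^2
sigma = F/A = 1524 / 192.423
sigma = 7.92 MPa


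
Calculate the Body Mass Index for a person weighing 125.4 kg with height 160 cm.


BMI = weight / height^2
height = 160 cm = 1.6 m
BMI = 125.4 / 1.6^2
BMI = 48.98 kg/m^2


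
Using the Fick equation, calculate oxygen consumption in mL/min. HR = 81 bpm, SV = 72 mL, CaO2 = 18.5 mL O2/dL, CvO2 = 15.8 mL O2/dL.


CO = HR*SV = 81*72/1000 = 5.832 L/min
a-v O2 diff = 18.5 - 15.8 = 2.7 mL/dL
VO2 = CO * (CaO2-CvO2) * 10 dL/L
VO2 = 5.832 * 2.7 * 10
VO2 = 157.5 mL/min


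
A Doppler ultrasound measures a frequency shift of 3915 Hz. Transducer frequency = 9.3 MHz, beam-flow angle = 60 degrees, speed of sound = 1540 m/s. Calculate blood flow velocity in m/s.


v = fd * c / (2 * f0 * cos(theta))
v = 3915 * 1540 / (2 * 9.3000e+06 * cos(60))
v = 0.6483 m/s


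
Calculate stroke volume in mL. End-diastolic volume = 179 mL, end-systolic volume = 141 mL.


SV = EDV - ESV
SV = 179 - 141
SV = 38 mL


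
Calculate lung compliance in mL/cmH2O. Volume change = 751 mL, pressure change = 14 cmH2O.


C = dV / dP
C = 751 / 14
C = 53.64 mL/cmH2O


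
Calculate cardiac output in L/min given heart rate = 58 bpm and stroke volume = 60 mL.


CO = HR * SV
CO = 58 * 60 / 1000
CO = 3.48 L/min


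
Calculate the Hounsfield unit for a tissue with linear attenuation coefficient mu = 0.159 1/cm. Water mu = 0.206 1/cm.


HU = ((mu_tissue - mu_water) / mu_water) * 1000
HU = ((0.159 - 0.206) / 0.206) * 1000
HU = -228.2


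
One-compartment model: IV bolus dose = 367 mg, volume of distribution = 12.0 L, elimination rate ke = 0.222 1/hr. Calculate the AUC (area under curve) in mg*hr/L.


C0 = Dose/Vd = 367/12.0 = 30.5833 mg/L
AUC = C0/ke = 30.5833/0.222
AUC = 137.8 mg*hr/L


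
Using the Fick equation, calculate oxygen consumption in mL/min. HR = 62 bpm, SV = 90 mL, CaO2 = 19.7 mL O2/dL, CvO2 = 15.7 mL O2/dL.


CO = HR*SV = 62*90/1000 = 5.58 L/min
a-v O2 diff = 19.7 - 15.7 = 4 mL/dL
VO2 = CO * (CaO2-CvO2) * 10 dL/L
VO2 = 5.58 * 4 * 10
VO2 = 223.2 mL/min


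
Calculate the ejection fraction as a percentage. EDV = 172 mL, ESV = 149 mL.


SV = EDV - ESV = 172 - 149 = 23 mL
EF = SV/EDV * 100 = 23/172 * 100
EF = 13.37%


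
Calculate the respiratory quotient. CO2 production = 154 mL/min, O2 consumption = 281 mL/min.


RQ = VCO2 / VO2
RQ = 154 / 281
RQ = 0.548


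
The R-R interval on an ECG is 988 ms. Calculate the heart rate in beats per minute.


HR = 60 / RR_interval(s)
RR = 988 ms = 0.988 s
HR = 60 / 0.988 = 60.73 bpm


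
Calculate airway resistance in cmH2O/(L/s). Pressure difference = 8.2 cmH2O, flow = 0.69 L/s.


R = dP / flow
R = 8.2 / 0.69
R = 11.88 cmH2O/(L/s)


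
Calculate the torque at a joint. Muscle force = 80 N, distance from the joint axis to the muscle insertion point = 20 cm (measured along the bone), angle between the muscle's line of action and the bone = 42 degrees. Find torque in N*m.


Torque = F * d * sin(theta)   (moment arm = d*sin(theta))
d = 20 cm = 0.2 m
Torque = 80 * 0.2 * sin(42)
Torque = 10.71 N*m


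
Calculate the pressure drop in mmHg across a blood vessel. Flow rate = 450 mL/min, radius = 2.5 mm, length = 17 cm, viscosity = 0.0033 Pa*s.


dP = 8*mu*L*Q / (pi*r^4)
Q = 450 mL/min = 7.5e-06 m^3/s
dP = 274.286 Pa = 274.286 / 133.322 mmHg = 2.057 mmHg


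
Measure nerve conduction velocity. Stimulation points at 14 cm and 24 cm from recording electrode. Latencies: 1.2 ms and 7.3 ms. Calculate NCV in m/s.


Distance = (24 - 14) / 100 = 0.1 m
dt = (7.3 - 1.2) / 1000 = 0.0061 s
NCV = dist / dt = 16.39 m/s
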